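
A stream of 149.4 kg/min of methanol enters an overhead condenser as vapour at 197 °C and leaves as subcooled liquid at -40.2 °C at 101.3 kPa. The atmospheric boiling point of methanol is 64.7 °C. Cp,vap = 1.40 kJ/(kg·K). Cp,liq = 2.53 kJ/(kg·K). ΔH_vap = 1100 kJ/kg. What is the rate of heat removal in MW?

Q_c = 3.86 MW

vapour 197→64.7 °C: -185.22 kJ/kg
condensation at 64.7 °C: -1100 kJ/kg
liquid 64.7→-40.2 °C: -265.4 kJ/kg
Δh = -185.22 + -1100 + -265.4 = -1550.6 kJ/kg
Q = ṁ·Δh = 149.4 kg/min × -1550.6 kJ/kg = -231660 kJ/min
|Q| = 3861 kW = 3.861 MW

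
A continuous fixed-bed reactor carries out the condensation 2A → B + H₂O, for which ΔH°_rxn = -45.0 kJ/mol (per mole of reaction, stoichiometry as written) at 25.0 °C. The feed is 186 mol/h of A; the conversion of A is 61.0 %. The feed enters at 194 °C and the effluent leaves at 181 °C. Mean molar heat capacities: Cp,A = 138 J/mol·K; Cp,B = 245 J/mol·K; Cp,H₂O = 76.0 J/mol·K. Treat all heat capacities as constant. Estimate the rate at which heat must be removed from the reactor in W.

Q_out = 691 W

Extent of reaction ξ = 0.610 × 186 / 2 = 56.73 mol/h
Reaction term: ξ·ΔH°_rxn = 56.73 × -45.0 = -2552.8 kJ/h
Sensible, feed 194→25 °C: -4337.9 kJ/h
Outlet flows (mol/h): A 72.54, B 56.73, H₂O 56.73
Sensible, products 25→181 °C: 4402.5 kJ/h
Q = ΔH = -2488.3 kJ/h = -0.69119 kW
Heat removed = 691.19 W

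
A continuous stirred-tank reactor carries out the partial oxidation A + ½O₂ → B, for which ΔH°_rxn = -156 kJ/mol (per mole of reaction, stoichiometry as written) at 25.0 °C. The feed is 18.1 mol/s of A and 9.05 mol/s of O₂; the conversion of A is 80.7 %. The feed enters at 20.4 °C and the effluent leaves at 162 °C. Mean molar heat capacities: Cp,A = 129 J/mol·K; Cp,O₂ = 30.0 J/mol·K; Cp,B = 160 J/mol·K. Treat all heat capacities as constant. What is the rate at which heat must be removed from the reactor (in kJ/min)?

Q_out = 113000 kJ/min

Extent of reaction ξ = 0.807 × 18.1 = 14.607 mol/s
Reaction term: ξ·ΔH°_rxn = 14.607 × -156 = -2278.6 kJ/s
Sensible, feed 20.4→25 °C: 11.989 kJ/s
Outlet flows (mol/s): A 3.4933, O₂ 1.7466, B 14.607
Sensible, products 25→162 °C: 389.09 kJ/s
Q = ΔH = -1877.6 kJ/s = -1877.6 kW
Heat removed = 112650 kJ/min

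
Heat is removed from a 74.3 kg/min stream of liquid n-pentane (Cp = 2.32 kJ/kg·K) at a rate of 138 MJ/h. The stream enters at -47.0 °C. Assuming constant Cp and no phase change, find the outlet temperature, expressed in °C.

Q = 138 MJ/h = 2300 kJ/min
ΔT = Q/(ṁ·Cp) = 2300/(74.3×2.32) = 13.343 K
T_out = -47.0 − 13.343 = -60.343 °C

T_out = -60.3 °C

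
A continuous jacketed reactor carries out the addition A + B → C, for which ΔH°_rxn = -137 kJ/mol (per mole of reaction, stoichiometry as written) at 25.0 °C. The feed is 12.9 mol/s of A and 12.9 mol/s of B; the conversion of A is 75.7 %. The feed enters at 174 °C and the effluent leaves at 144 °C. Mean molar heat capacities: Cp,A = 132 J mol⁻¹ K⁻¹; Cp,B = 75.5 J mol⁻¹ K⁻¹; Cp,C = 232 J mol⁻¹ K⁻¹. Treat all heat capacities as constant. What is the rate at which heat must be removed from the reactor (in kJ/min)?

Q_out = 83400 kJ/min

Extent of reaction ξ = 0.757 × 12.9 = 9.7653 mol/s
Reaction term: ξ·ΔH°_rxn = 9.7653 × -137 = -1337.8 kJ/s
Sensible, feed 174→25 °C: -398.84 kJ/s
Outlet flows (mol/s): A 3.1347, B 3.1347, C 9.7653
Sensible, products 25→144 °C: 347 kJ/s
Q = ΔH = -1389.7 kJ/s = -1389.7 kW
Heat removed = 83381 kJ/min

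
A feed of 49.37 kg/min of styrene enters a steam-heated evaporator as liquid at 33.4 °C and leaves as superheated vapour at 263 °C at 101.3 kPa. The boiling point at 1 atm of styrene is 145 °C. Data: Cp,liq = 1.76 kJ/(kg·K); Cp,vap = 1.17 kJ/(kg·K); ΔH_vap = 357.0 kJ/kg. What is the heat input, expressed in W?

liquid 33.4→145 °C: 196.42 kJ/kg
vaporisation at 145 °C: 357 kJ/kg
vapour 145→263 °C: 138.06 kJ/kg
Δh = 196.42 + 357 + 138.06 = 691.48 kJ/kg
Q = ṁ·Δh = 49.37 kg/min × 691.48 kJ/kg = 34138 kJ/min
|Q| = 568.97 kW = 568970 W

Q = 569000 W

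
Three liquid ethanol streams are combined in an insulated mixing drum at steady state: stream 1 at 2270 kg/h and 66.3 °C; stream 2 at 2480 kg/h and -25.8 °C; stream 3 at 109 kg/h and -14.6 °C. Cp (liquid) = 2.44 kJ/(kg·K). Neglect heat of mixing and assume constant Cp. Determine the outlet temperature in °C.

T_out = 17.5 °C

No heat crosses the boundary, so H_out = H_in.
Σ ṁᵢCp,ᵢTᵢ = 2270×2.44×66.3 + 2480×2.44×-25.8 + 109×2.44×-14.6 = 207220
Σ ṁᵢCp,ᵢ = 2270×2.44 + 2480×2.44 + 109×2.44 = 11856
T_out = 207220 / 11856 = 17.478 °C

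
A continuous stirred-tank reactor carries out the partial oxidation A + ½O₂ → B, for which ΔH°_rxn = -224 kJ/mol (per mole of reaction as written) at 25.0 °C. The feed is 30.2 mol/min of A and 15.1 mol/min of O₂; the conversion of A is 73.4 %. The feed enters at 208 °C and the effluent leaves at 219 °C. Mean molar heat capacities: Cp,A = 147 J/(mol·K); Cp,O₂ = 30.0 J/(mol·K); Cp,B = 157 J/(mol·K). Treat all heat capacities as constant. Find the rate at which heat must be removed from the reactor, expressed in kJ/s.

Extent of reaction ξ = 0.734 × 30.2 = 22.167 mol/min
Reaction term: ξ·ΔH°_rxn = 22.167 × -224 = -4965.4 kJ/min
Sensible, feed 208→25 °C: -895.31 kJ/min
Outlet flows (mol/min): A 8.0332, O₂ 4.0166, B 22.167
Sensible, products 25→219 °C: 927.62 kJ/min
Q = ΔH = -4933 kJ/min = -82.217 kW
Heat removed = 82.217 kJ/s

Q_out = 82.2 kJ/s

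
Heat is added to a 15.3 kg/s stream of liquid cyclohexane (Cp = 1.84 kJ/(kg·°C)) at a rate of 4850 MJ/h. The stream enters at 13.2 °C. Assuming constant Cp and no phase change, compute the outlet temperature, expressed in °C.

Q = 4850 MJ/h = 1347.2 kJ/s
ΔT = Q/(ṁ·Cp) = 1347.2/(15.3×1.84) = 47.855 K
T_out = 13.2 + 47.855 = 61.055 °C

T_out = 61.1 °C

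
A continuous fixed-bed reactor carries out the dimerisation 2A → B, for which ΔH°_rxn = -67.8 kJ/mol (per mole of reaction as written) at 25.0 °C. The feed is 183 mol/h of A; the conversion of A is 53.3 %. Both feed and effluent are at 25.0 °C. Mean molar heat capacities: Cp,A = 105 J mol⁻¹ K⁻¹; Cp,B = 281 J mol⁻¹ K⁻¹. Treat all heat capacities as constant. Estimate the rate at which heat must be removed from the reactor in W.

Q_out = 918 W

Extent of reaction ξ = 0.533 × 183 / 2 = 48.77 mol/h
Reaction term: ξ·ΔH°_rxn = 48.77 × -67.8 = -3306.6 kJ/h
Q = ΔH = -3306.6 kJ/h = -0.91849 kW
Heat removed = 918.49 W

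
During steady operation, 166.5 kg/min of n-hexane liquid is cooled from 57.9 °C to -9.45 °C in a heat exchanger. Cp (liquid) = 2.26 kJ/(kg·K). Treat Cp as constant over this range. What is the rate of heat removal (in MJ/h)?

Q_c = 1520 MJ/h

Q = ṁ·Cp·ΔT = 166.5 × 2.26 × (-9.45 − 57.9) = -25343 kJ/min
Converting: 25343 / 60 s = 422.39 kW
Cooling duty = 1520.6 MJ/h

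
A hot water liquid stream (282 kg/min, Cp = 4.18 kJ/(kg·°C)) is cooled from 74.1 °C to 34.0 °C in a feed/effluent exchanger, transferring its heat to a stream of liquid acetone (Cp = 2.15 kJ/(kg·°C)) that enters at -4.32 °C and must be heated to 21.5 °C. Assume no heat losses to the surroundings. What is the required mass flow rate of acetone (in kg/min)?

Heat released by hot stream: Q = 282 × 4.18 × (74.1 − 34.0) = 47268 kJ/min
Energy balance on cold side (adiabatic exchanger): Q = ṁ_c·Cp_c·(T_c,out − T_c,in)
ṁ_c = 47268 / [2.15 × (21.5 − -4.32)] = 851.48 kg/min

ṁ_c = 851 kg/min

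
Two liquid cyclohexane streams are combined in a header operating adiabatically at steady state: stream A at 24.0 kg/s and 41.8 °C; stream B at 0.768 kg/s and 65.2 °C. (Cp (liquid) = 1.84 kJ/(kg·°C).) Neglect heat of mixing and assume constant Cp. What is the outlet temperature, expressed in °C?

No heat crosses the boundary, so H_out = H_in.
T_out = Σ ṁᵢCp,ᵢTᵢ / Σ ṁᵢCp,ᵢ
      = 1938 / 45.573 = 42.526 °C

T_out = 42.5 °C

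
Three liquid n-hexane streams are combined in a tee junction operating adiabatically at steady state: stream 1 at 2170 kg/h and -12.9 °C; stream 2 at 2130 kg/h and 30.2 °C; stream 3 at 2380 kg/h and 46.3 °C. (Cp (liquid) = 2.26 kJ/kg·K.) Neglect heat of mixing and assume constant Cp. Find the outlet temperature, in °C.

T_out = 21.9 °C

Adiabatic, steady state ⇒ Σ ṁᵢCp,ᵢ(T_out − Tᵢ) = 0
Σ ṁᵢCp,ᵢTᵢ = 2170×2.26×-12.9 + 2130×2.26×30.2 + 2380×2.26×46.3 = 331150
Σ ṁᵢCp,ᵢ = 2170×2.26 + 2130×2.26 + 2380×2.26 = 15097
T_out = 331150 / 15097 = 21.935 °C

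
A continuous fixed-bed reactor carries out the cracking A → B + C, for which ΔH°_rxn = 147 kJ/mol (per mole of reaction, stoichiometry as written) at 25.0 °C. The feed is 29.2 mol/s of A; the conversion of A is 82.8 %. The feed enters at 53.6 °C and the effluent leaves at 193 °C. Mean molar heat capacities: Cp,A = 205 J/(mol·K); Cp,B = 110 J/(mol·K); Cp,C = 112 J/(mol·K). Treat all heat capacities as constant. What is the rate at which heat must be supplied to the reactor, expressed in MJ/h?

Extent of reaction ξ = 0.828 × 29.2 = 24.178 mol/s
Reaction term: ξ·ΔH°_rxn = 24.178 × 147 = 3554.1 kJ/s
Sensible, feed 53.6→25 °C: -171.2 kJ/s
Outlet flows (mol/s): A 5.0224, B 24.178, C 24.178
Sensible, products 25→193 °C: 1074.7 kJ/s
Q = ΔH = 4457.6 kJ/s = 4457.6 kW
Heat supplied = 16047 MJ/h

Q_in = 16000 MJ/h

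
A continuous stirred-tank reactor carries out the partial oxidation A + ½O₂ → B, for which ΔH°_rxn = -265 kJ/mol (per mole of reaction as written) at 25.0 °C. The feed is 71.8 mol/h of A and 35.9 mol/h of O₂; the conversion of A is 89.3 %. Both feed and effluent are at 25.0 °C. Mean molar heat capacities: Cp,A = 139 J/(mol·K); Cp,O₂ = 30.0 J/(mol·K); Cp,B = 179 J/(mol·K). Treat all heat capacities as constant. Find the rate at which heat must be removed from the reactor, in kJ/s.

Extent of reaction ξ = 0.893 × 71.8 = 64.117 mol/h
Reaction term: ξ·ΔH°_rxn = 64.117 × -265 = -16991 kJ/h
Q = ΔH = -16991 kJ/h = -4.7198 kW
Heat removed = 4.7198 kJ/s

Q_out = 4.72 kJ/s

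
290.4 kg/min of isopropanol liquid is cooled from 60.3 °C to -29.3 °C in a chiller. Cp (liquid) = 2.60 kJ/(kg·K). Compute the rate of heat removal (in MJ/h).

Q = ṁ·Cp·ΔT = 290.4 × 2.60 × (-29.3 − 60.3) = -67652 kJ/min
Converting: 67652 / 60 s = 1127.5 kW
Cooling duty = 4059.1 MJ/h

Q_c = 4060 MJ/h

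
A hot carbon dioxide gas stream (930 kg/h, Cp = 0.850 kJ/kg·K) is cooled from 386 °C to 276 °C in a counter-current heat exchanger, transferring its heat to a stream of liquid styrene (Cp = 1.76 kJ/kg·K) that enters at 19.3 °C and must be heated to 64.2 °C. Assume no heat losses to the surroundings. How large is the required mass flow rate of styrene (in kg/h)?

Heat released by hot stream: Q = 930 × 0.850 × (386 − 276) = 86955 kJ/h
Energy balance on cold side (adiabatic exchanger): Q = ṁ_c·Cp_c·(T_c,out − T_c,in)
ṁ_c = 86955 / [1.76 × (64.2 − 19.3)] = 1100.4 kg/h

ṁ_c = 1100 kg/h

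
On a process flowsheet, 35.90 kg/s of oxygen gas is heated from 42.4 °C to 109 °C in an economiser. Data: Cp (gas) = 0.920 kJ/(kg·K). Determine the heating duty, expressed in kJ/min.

Q = 132000 kJ/min

Q = ṁ·Cp·ΔT = 35.90 × 0.920 × (109 − 42.4) = 2199.7 kJ/s
Heating duty = 131980 kJ/min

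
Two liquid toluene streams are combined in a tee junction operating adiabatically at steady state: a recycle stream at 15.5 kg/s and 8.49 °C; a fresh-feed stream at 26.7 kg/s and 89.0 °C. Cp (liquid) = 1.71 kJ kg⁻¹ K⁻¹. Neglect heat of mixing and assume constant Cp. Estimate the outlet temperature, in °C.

T_out = 59.4 °C

No heat crosses the boundary, so H_out = H_in.
T_out = Σ ṁᵢCp,ᵢTᵢ / Σ ṁᵢCp,ᵢ
      = 4288.5 / 72.162 = 59.429 °C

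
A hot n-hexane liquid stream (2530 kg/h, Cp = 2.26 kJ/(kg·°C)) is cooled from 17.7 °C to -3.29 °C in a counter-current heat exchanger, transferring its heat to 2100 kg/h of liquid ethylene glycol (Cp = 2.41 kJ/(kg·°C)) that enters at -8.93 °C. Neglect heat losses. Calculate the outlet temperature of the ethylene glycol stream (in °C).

Heat released by hot stream: Q = 2530 × 2.26 × (17.7 − -3.29) = 120020 kJ/h
Energy balance on cold side (adiabatic exchanger): Q = ṁ_c·Cp_c·(T_c,out − T_c,in)
T_c,out = -8.93 + 120020/(2100 × 2.41) = 14.784 °C

T_c,out = 14.8 °C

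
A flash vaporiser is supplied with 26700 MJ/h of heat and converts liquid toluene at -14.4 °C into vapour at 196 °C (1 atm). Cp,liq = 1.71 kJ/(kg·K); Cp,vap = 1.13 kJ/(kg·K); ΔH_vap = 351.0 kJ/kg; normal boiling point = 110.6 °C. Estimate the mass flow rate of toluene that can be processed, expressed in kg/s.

ṁ = 11.2 kg/s

Δh = 1.71×(110.6−-14.4) + 351.0 + 1.13×(196−110.6) = 661.25 kJ/kg
Q = 26700 MJ/h = 7416.7 kJ/s = 7416.7 kJ/s
ṁ = Q/Δh = 7416.7 / 661.25 = 11.216 kg/s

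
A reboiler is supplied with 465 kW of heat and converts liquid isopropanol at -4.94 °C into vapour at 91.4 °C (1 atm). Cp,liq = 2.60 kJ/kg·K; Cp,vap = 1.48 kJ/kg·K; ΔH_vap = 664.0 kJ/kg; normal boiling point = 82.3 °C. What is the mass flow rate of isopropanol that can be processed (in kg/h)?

ṁ = 1850 kg/h

Δh = 2.60×(82.3−-4.94) + 664.0 + 1.48×(91.4−82.3) = 904.29 kJ/kg
Q = 465 kW = 465 kJ/s = 1.674e+06 kJ/h
ṁ = Q/Δh = 1.674e+06 / 904.29 = 1851.2 kg/h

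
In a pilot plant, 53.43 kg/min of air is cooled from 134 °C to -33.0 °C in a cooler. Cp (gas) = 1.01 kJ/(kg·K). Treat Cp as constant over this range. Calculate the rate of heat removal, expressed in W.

Q = ṁ·Cp·ΔT = 53.43 × 1.01 × (-33.0 − 134) = -9012 kJ/min
Converting: 9012 / 60 s = 150.2 kW
Cooling duty = 150200 W

Q_c = 150000 W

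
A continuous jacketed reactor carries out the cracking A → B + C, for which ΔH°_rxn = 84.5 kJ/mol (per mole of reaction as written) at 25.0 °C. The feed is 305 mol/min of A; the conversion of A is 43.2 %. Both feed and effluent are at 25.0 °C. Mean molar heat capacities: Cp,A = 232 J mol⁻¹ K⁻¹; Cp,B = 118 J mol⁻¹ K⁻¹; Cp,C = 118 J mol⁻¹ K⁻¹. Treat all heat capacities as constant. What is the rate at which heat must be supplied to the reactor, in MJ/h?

Extent of reaction ξ = 0.432 × 305 = 131.76 mol/min
Reaction term: ξ·ΔH°_rxn = 131.76 × 84.5 = 11134 kJ/min
Q = ΔH = 11134 kJ/min = 185.56 kW
Heat supplied = 668.02 MJ/h

Q_in = 668 MJ/h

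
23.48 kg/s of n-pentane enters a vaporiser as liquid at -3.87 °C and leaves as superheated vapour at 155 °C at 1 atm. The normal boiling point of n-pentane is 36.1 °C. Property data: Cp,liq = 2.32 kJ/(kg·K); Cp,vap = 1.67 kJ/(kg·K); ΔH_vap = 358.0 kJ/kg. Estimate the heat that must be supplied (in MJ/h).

Q = 54900 MJ/h

liquid -3.87→36.1 °C: 92.73 kJ/kg
vaporisation at 36.1 °C: 358 kJ/kg
vapour 36.1→155 °C: 198.56 kJ/kg
Δh = 92.73 + 358 + 198.56 = 649.29 kJ/kg
Q = ṁ·Δh = 23.48 kg/s × 649.29 kJ/kg = 15245 kJ/s
|Q| = 15245 kW = 54883 MJ/h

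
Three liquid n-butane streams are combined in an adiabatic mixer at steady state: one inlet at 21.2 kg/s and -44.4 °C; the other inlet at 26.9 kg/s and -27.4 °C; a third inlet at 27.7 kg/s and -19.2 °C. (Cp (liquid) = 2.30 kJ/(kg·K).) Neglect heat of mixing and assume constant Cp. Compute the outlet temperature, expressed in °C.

T_out = -29.2 °C

Energy balance with Q = 0: Σ ṁᵢCp,ᵢ(T_out − Tᵢ) = 0
T_out = Σ ṁᵢCp,ᵢTᵢ / Σ ṁᵢCp,ᵢ
      = -5083.4 / 174.34 = -29.158 °C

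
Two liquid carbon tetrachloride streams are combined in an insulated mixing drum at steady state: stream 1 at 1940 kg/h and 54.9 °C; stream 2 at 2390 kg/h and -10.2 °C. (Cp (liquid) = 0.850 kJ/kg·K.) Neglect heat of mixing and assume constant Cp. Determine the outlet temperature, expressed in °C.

T_out = 19.0 °C

Adiabatic, steady state ⇒ Σ ṁᵢCp,ᵢ(T_out − Tᵢ) = 0
Σ ṁᵢCp,ᵢTᵢ = 1940×0.850×54.9 + 2390×0.850×-10.2 = 69809
Σ ṁᵢCp,ᵢ = 1940×0.850 + 2390×0.850 = 3680.5
T_out = 69809 / 3680.5 = 18.967 °C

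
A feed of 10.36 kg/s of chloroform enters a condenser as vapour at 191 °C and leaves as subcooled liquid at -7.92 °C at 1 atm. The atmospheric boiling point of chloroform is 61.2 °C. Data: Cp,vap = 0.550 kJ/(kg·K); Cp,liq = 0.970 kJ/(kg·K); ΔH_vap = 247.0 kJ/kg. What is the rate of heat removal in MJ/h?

Q_c = 14400 MJ/h

vapour 191→61.2 °C: -71.39 kJ/kg
condensation at 61.2 °C: -247 kJ/kg
liquid 61.2→-7.92 °C: -67.046 kJ/kg
Δh = -71.39 + -247 + -67.046 = -385.44 kJ/kg
Q = ṁ·Δh = 10.36 kg/s × -385.44 kJ/kg = -3993.1 kJ/s
|Q| = 3993.1 kW = 14375 MJ/h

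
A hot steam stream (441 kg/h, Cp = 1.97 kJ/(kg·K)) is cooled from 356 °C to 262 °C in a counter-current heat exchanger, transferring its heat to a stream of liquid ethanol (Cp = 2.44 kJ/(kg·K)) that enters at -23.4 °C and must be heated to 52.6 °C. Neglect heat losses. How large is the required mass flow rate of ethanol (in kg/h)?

ṁ_c = 440 kg/h

Heat released by hot stream: Q = 441 × 1.97 × (356 − 262) = 81664 kJ/h
Energy balance on cold side (adiabatic exchanger): Q = ṁ_c·Cp_c·(T_c,out − T_c,in)
ṁ_c = 81664 / [2.44 × (52.6 − -23.4)] = 440.38 kg/h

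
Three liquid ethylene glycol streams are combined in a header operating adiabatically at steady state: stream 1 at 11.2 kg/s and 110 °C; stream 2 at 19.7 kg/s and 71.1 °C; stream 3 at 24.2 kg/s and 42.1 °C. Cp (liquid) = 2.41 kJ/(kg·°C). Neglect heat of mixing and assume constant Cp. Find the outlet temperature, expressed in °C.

T_out = 66.3 °C

Energy balance with Q = 0: Σ ṁᵢCp,ᵢ(T_out − Tᵢ) = 0
Σ ṁᵢCp,ᵢTᵢ = 11.2×2.41×110 + 19.7×2.41×71.1 + 24.2×2.41×42.1 = 8800.1
Σ ṁᵢCp,ᵢ = 11.2×2.41 + 19.7×2.41 + 24.2×2.41 = 132.79
T_out = 8800.1 / 132.79 = 66.27 °C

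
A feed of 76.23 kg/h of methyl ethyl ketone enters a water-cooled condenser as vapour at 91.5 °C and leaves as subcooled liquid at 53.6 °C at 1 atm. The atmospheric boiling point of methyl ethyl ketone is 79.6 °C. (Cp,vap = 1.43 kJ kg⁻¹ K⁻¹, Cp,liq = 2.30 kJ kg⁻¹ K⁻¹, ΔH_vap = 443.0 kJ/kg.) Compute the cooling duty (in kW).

Q_c = 11.0 kW

vapour 91.5→79.6 °C: -17.017 kJ/kg
condensation at 79.6 °C: -443 kJ/kg
liquid 79.6→53.6 °C: -59.8 kJ/kg
Δh = -17.017 + -443 + -59.8 = -519.82 kJ/kg
Q = ṁ·Δh = 76.23 kg/h × -519.82 kJ/kg = -39626 kJ/h
|Q| = 11.007 kW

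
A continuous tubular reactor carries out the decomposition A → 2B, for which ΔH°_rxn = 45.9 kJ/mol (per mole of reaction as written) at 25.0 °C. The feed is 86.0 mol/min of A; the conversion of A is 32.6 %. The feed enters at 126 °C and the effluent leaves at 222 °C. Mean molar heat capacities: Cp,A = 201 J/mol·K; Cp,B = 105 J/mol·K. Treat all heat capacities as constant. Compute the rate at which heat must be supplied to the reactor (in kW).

Extent of reaction ξ = 0.326 × 86.0 = 28.036 mol/min
Reaction term: ξ·ΔH°_rxn = 28.036 × 45.9 = 1286.9 kJ/min
Sensible, feed 126→25 °C: -1745.9 kJ/min
Outlet flows (mol/min): A 57.964, B 56.072
Sensible, products 25→222 °C: 3455 kJ/min
Q = ΔH = 2996 kJ/min = 49.934 kW
Heat supplied = 49.934 kW

Q_in = 49.9 kW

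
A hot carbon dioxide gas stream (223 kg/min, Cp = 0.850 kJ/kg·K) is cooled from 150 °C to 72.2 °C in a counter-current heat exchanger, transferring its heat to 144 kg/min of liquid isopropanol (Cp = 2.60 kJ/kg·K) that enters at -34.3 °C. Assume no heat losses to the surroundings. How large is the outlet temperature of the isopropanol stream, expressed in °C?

Heat released by hot stream: Q = 223 × 0.850 × (150 − 72.2) = 14747 kJ/min
Energy balance on cold side (adiabatic exchanger): Q = ṁ_c·Cp_c·(T_c,out − T_c,in)
T_c,out = -34.3 + 14747/(144 × 2.60) = 5.0883 °C

T_c,out = 5.09 °C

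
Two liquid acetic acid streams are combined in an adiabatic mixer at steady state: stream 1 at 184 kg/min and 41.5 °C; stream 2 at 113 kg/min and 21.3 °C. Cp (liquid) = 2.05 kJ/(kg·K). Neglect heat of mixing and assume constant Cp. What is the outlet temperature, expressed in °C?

No heat crosses the boundary, so H_out = H_in.
T_out = Σ ṁᵢCp,ᵢTᵢ / Σ ṁᵢCp,ᵢ
      = 20588 / 608.85 = 33.814 °C

T_out = 33.8 °C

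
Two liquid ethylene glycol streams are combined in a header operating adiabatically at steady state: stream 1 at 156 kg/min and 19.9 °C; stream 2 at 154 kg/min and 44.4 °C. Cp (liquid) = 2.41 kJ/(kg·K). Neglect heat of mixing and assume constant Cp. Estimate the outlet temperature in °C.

T_out = 32.1 °C

Adiabatic, steady state ⇒ Σ ṁᵢCp,ᵢ(T_out − Tᵢ) = 0
T_out = Σ ṁᵢCp,ᵢTᵢ / Σ ṁᵢCp,ᵢ
      = 23960 / 747.1 = 32.071 °C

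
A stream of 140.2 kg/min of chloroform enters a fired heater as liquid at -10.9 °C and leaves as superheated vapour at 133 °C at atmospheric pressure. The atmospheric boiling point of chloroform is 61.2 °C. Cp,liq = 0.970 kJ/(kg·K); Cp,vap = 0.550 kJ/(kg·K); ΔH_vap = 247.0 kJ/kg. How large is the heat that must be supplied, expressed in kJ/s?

liquid -10.9→61.2 °C: 69.937 kJ/kg
vaporisation at 61.2 °C: 247 kJ/kg
vapour 61.2→133 °C: 39.49 kJ/kg
Δh = 69.937 + 247 + 39.49 = 356.43 kJ/kg
Q = ṁ·Δh = 140.2 kg/min × 356.43 kJ/kg = 49971 kJ/min
|Q| = 832.85 kW

Q = 833 kJ/s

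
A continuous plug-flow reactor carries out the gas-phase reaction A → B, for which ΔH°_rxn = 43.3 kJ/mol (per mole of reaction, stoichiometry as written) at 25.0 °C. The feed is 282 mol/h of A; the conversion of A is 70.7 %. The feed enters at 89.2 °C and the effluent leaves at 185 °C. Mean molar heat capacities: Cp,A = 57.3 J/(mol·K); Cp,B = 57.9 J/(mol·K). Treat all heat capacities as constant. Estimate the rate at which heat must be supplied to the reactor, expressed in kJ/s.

Extent of reaction ξ = 0.707 × 282 = 199.37 mol/h
Reaction term: ξ·ΔH°_rxn = 199.37 × 43.3 = 8632.9 kJ/h
Sensible, feed 89.2→25 °C: -1037.4 kJ/h
Outlet flows (mol/h): A 82.626, B 199.37
Sensible, products 25→185 °C: 2604.5 kJ/h
Q = ΔH = 10200 kJ/h = 2.8333 kW
Heat supplied = 2.8333 kJ/s

Q_in = 2.83 kJ/s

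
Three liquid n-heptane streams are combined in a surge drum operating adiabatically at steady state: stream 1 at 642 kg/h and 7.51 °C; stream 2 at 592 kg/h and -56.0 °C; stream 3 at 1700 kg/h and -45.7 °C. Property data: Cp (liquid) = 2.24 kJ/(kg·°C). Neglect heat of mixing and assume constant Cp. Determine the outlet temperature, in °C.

No heat crosses the boundary, so H_out = H_in.
T_out = Σ ṁᵢCp,ᵢTᵢ / Σ ṁᵢCp,ᵢ
      = -237490 / 6572.2 = -36.135 °C

T_out = -36.1 °C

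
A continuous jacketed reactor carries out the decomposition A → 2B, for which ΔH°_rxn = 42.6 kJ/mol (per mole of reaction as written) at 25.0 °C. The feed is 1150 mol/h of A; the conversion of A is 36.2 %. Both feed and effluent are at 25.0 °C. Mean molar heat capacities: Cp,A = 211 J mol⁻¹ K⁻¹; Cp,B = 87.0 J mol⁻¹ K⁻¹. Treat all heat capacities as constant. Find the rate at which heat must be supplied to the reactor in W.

Q_in = 4930 W

Extent of reaction ξ = 0.362 × 1150 = 416.3 mol/h
Reaction term: ξ·ΔH°_rxn = 416.3 × 42.6 = 17734 kJ/h
Q = ΔH = 17734 kJ/h = 4.9262 kW
Heat supplied = 4926.2 W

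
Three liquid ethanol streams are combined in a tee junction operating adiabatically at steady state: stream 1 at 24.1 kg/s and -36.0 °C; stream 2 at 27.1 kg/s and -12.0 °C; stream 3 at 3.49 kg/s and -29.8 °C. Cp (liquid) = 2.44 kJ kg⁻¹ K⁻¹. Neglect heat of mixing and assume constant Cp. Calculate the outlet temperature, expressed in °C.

No heat crosses the boundary, so H_out = H_in.
T_out = Σ ṁᵢCp,ᵢTᵢ / Σ ṁᵢCp,ᵢ
      = -3164.2 / 133.44 = -23.712 °C

T_out = -23.7 °C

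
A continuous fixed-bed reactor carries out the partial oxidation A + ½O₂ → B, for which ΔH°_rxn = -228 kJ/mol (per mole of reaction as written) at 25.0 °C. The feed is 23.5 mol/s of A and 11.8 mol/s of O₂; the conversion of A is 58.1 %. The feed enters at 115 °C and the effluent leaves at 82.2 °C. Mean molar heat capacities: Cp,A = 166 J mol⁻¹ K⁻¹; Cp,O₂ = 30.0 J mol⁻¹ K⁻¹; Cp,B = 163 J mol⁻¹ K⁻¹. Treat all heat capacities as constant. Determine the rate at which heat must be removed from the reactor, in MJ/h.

Extent of reaction ξ = 0.581 × 23.5 = 13.653 mol/s
Reaction term: ξ·ΔH°_rxn = 13.653 × -228 = -3113 kJ/s
Sensible, feed 115→25 °C: -382.95 kJ/s
Outlet flows (mol/s): A 9.8465, O₂ 4.9733, B 13.653
Sensible, products 25→82.2 °C: 229.33 kJ/s
Q = ΔH = -3266.6 kJ/s = -3266.6 kW
Heat removed = 11760 MJ/h

Q_out = 11800 MJ/h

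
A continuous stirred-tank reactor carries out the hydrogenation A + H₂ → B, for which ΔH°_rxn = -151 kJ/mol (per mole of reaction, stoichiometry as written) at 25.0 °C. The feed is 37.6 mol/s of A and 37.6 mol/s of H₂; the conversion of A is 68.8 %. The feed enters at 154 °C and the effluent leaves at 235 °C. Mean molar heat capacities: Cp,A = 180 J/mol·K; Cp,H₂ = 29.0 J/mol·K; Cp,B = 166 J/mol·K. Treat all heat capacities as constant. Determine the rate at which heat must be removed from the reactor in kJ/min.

Extent of reaction ξ = 0.688 × 37.6 = 25.869 mol/s
Reaction term: ξ·ΔH°_rxn = 25.869 × -151 = -3906.2 kJ/s
Sensible, feed 154→25 °C: -1013.7 kJ/s
Outlet flows (mol/s): A 11.731, H₂ 11.731, B 25.869
Sensible, products 25→235 °C: 1416.7 kJ/s
Q = ΔH = -3503.3 kJ/s = -3503.3 kW
Heat removed = 210200 kJ/min

Q_out = 210000 kJ/min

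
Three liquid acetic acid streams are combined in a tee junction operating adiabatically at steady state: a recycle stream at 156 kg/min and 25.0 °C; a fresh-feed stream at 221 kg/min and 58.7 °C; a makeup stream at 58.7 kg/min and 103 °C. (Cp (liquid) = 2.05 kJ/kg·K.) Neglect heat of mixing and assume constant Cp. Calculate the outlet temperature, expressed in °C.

T_out = 52.6 °C

No heat crosses the boundary, so H_out = H_in.
T_out = Σ ṁᵢCp,ᵢTᵢ / Σ ṁᵢCp,ᵢ
      = 46984 / 893.18 = 52.602 °C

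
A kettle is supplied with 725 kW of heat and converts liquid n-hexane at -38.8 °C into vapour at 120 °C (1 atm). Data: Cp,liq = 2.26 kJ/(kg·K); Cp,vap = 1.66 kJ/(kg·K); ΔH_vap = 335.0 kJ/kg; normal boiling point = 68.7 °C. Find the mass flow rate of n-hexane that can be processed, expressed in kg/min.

Δh = 2.26×(68.7−-38.8) + 335.0 + 1.66×(120−68.7) = 663.11 kJ/kg
Q = 725 kW = 725 kJ/s = 43500 kJ/min
ṁ = Q/Δh = 43500 / 663.11 = 65.6 kg/min

ṁ = 65.6 kg/min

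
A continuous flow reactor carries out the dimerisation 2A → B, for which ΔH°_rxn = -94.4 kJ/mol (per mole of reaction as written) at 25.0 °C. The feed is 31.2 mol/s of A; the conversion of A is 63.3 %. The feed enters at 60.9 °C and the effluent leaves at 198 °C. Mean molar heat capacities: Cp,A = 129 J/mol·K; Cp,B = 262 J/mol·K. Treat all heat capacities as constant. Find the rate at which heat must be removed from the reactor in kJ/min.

Q_out = 22400 kJ/min

Extent of reaction ξ = 0.633 × 31.2 / 2 = 9.8748 mol/s
Reaction term: ξ·ΔH°_rxn = 9.8748 × -94.4 = -932.18 kJ/s
Sensible, feed 60.9→25 °C: -144.49 kJ/s
Outlet flows (mol/s): A 11.45, B 9.8748
Sensible, products 25→198 °C: 703.12 kJ/s
Q = ΔH = -373.55 kJ/s = -373.55 kW
Heat removed = 22413 kJ/min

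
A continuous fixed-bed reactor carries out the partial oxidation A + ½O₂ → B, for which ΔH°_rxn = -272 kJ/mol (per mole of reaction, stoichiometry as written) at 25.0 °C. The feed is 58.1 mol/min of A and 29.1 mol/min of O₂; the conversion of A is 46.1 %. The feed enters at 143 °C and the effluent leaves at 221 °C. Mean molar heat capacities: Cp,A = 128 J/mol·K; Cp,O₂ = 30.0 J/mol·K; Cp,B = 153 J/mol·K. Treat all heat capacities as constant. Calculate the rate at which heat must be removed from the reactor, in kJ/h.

Extent of reaction ξ = 0.461 × 58.1 = 26.784 mol/min
Reaction term: ξ·ΔH°_rxn = 26.784 × -272 = -7285.3 kJ/min
Sensible, feed 143→25 °C: -980.56 kJ/min
Outlet flows (mol/min): A 31.316, O₂ 15.708, B 26.784
Sensible, products 25→221 °C: 1681.2 kJ/min
Q = ΔH = -6584.6 kJ/min = -109.74 kW
Heat removed = 395080 kJ/h

Q_out = 395000 kJ/h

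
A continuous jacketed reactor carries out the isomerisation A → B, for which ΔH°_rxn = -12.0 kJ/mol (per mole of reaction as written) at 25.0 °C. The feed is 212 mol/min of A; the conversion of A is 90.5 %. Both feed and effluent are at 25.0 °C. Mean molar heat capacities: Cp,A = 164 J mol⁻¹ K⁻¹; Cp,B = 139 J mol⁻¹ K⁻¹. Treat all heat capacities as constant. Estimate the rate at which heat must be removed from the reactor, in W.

Q_out = 38400 W

Extent of reaction ξ = 0.905 × 212 = 191.86 mol/min
Reaction term: ξ·ΔH°_rxn = 191.86 × -12.0 = -2302.3 kJ/min
Q = ΔH = -2302.3 kJ/min = -38.372 kW
Heat removed = 38372 W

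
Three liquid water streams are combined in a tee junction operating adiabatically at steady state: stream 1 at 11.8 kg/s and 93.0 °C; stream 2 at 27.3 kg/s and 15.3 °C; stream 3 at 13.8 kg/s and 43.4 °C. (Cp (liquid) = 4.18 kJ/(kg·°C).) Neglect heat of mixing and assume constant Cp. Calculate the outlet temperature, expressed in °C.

No heat crosses the boundary, so H_out = H_in.
Σ ṁᵢCp,ᵢTᵢ = 11.8×4.18×93.0 + 27.3×4.18×15.3 + 13.8×4.18×43.4 = 8836.6
Σ ṁᵢCp,ᵢ = 11.8×4.18 + 27.3×4.18 + 13.8×4.18 = 221.12
T_out = 8836.6 / 221.12 = 39.962 °C

T_out = 40.0 °C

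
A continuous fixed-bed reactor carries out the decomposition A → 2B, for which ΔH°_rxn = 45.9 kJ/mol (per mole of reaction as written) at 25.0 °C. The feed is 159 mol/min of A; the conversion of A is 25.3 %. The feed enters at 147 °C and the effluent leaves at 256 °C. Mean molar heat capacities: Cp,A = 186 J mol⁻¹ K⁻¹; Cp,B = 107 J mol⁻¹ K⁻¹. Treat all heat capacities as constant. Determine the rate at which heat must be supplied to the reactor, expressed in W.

Extent of reaction ξ = 0.253 × 159 = 40.227 mol/min
Reaction term: ξ·ΔH°_rxn = 40.227 × 45.9 = 1846.4 kJ/min
Sensible, feed 147→25 °C: -3608 kJ/min
Outlet flows (mol/min): A 118.77, B 80.454
Sensible, products 25→256 °C: 7091.8 kJ/min
Q = ΔH = 5330.2 kJ/min = 88.836 kW
Heat supplied = 88836 W

Q_in = 88800 W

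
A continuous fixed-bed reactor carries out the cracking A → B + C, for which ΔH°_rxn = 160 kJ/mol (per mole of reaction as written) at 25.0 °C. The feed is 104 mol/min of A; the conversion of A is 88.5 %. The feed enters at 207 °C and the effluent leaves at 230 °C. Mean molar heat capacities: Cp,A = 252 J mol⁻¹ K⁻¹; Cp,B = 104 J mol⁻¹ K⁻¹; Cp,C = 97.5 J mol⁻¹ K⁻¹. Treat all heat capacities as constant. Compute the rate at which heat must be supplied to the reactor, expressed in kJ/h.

Extent of reaction ξ = 0.885 × 104 = 92.04 mol/min
Reaction term: ξ·ΔH°_rxn = 92.04 × 160 = 14726 kJ/min
Sensible, feed 207→25 °C: -4769.9 kJ/min
Outlet flows (mol/min): A 11.96, B 92.04, C 92.04
Sensible, products 25→230 °C: 4419.8 kJ/min
Q = ΔH = 14376 kJ/min = 239.61 kW
Heat supplied = 862580 kJ/h

Q_in = 863000 kJ/h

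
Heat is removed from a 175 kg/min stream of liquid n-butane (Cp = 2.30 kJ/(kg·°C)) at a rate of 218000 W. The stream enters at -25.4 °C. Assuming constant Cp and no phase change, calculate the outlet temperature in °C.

T_out = -57.9 °C

Q = 218000 W = 13080 kJ/min
ΔT = Q/(ṁ·Cp) = 13080/(175×2.30) = 32.497 K
T_out = -25.4 − 32.497 = -57.897 °C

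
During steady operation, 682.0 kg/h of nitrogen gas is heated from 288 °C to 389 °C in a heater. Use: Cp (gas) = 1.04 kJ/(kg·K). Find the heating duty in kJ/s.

Q = ṁ·Cp·ΔT = 682.0 × 1.04 × (389 − 288) = 71637 kJ/h
Converting: 71637 / 3600 s = 19.899 kW

Q = 19.9 kJ/s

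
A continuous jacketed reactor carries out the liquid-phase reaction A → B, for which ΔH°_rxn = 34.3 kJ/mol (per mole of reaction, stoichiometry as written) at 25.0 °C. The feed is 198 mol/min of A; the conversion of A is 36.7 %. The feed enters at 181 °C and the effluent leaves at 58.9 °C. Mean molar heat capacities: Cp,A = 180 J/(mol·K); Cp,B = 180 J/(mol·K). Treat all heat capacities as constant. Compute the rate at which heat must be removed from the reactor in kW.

Q_out = 31.0 kW

Extent of reaction ξ = 0.367 × 198 = 72.666 mol/min
Reaction term: ξ·ΔH°_rxn = 72.666 × 34.3 = 2492.4 kJ/min
Sensible, feed 181→25 °C: -5559.8 kJ/min
Outlet flows (mol/min): A 125.33, B 72.666
Sensible, products 25→58.9 °C: 1208.2 kJ/min
Q = ΔH = -1859.2 kJ/min = -30.987 kW
Heat removed = 30.987 kW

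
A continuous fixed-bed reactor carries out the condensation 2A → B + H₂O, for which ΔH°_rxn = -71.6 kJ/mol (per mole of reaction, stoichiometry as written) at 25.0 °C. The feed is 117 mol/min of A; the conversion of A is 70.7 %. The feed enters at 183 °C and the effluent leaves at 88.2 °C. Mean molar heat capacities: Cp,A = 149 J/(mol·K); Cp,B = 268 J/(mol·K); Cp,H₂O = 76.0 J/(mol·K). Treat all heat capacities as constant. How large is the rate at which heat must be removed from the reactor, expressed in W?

Q_out = 74900 W

Extent of reaction ξ = 0.707 × 117 / 2 = 41.359 mol/min
Reaction term: ξ·ΔH°_rxn = 41.359 × -71.6 = -2961.3 kJ/min
Sensible, feed 183→25 °C: -2754.4 kJ/min
Outlet flows (mol/min): A 34.281, B 41.359, H₂O 41.359
Sensible, products 25→88.2 °C: 1222 kJ/min
Q = ΔH = -4493.7 kJ/min = -74.896 kW
Heat removed = 74896 W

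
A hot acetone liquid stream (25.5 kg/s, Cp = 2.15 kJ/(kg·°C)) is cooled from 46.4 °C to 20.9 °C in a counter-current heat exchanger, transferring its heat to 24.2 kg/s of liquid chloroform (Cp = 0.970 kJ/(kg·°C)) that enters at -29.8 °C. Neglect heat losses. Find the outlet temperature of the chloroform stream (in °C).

T_c,out = 29.8 °C

Heat released by hot stream: Q = 25.5 × 2.15 × (46.4 − 20.9) = 1398 kJ/s
Energy balance on cold side (adiabatic exchanger): Q = ṁ_c·Cp_c·(T_c,out − T_c,in)
T_c,out = -29.8 + 1398/(24.2 × 0.970) = 29.757 °C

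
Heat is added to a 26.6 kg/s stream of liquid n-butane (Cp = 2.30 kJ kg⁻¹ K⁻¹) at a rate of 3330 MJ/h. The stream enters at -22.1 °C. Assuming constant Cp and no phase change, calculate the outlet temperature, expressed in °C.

Q = 3330 MJ/h = 925 kJ/s
ΔT = Q/(ṁ·Cp) = 925/(26.6×2.30) = 15.119 K
T_out = -22.1 + 15.119 = -6.9807 °C

T_out = -6.98 °C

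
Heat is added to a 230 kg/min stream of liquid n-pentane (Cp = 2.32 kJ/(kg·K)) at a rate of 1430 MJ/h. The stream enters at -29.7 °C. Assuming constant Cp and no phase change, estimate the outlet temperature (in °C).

Q = 1430 MJ/h = 23833 kJ/min
ΔT = Q/(ṁ·Cp) = 23833/(230×2.32) = 44.665 K
T_out = -29.7 + 44.665 = 14.965 °C

T_out = 15.0 °C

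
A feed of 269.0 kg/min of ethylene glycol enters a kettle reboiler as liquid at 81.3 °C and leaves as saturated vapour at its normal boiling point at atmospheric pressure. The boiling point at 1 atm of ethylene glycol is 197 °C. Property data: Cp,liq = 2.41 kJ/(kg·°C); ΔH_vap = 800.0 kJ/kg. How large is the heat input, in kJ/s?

liquid 81.3→197 °C: 278.84 kJ/kg
vaporisation at 197 °C: 800 kJ/kg
Δh = 278.84 + 800 = 1078.8 kJ/kg
Q = ṁ·Δh = 269.0 kg/min × 1078.8 kJ/kg = 290210 kJ/min
|Q| = 4836.8 kW

Q = 4840 kJ/s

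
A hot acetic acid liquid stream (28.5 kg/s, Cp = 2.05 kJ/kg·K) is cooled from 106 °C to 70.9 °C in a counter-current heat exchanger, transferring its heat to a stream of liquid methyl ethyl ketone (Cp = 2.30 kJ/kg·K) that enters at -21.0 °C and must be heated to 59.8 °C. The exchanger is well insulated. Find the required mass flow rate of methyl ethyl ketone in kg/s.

ṁ_c = 11.0 kg/s

Heat released by hot stream: Q = 28.5 × 2.05 × (106 − 70.9) = 2050.7 kJ/s
Energy balance on cold side (adiabatic exchanger): Q = ṁ_c·Cp_c·(T_c,out − T_c,in)
ṁ_c = 2050.7 / [2.30 × (59.8 − -21.0)] = 11.035 kg/s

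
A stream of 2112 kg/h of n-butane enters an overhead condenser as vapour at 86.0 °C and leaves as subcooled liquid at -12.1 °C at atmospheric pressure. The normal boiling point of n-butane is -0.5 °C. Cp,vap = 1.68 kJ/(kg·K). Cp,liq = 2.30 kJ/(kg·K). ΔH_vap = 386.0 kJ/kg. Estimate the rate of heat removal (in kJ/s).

Q_c = 327 kJ/s

vapour 86.0→-0.5 °C: -145.32 kJ/kg
condensation at -0.5 °C: -386 kJ/kg
liquid -0.5→-12.1 °C: -26.68 kJ/kg
Δh = -145.32 + -386 + -26.68 = -558 kJ/kg
Q = ṁ·Δh = 2112 kg/h × -558 kJ/kg = -1.1785e+06 kJ/h
|Q| = 327.36 kW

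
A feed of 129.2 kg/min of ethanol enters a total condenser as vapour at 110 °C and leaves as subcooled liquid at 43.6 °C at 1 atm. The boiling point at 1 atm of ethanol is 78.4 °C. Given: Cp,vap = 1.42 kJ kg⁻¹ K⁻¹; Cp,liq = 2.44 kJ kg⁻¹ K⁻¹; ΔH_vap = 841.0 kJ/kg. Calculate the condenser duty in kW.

vapour 110→78.4 °C: -44.872 kJ/kg
condensation at 78.4 °C: -841 kJ/kg
liquid 78.4→43.6 °C: -84.912 kJ/kg
Δh = -44.872 + -841 + -84.912 = -970.78 kJ/kg
Q = ṁ·Δh = 129.2 kg/min × -970.78 kJ/kg = -125430 kJ/min
|Q| = 2090.4 kW

Q_c = 2090 kW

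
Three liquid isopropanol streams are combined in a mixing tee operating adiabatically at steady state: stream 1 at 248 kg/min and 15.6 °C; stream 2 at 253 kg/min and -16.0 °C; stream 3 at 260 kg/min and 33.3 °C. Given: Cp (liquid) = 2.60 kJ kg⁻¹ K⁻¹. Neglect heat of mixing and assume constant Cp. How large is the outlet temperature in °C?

Adiabatic, steady state ⇒ Σ ṁᵢCp,ᵢ(T_out − Tᵢ) = 0
T_out = Σ ṁᵢCp,ᵢTᵢ / Σ ṁᵢCp,ᵢ
      = 22045 / 1978.6 = 11.142 °C

T_out = 11.1 °C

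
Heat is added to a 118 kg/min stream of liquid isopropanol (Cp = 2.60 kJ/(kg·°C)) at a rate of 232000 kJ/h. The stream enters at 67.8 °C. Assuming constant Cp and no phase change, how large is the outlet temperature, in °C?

T_out = 80.4 °C

Q = 232000 kJ/h = 3866.7 kJ/min
ΔT = Q/(ṁ·Cp) = 3866.7/(118×2.60) = 12.603 K
T_out = 67.8 + 12.603 = 80.403 °C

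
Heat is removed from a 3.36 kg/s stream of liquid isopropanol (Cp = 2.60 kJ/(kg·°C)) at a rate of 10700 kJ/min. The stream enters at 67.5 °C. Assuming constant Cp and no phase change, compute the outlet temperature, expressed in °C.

T_out = 47.1 °C

Q = 10700 kJ/min = 178.33 kJ/s
ΔT = Q/(ṁ·Cp) = 178.33/(3.36×2.60) = 20.414 K
T_out = 67.5 − 20.414 = 47.086 °C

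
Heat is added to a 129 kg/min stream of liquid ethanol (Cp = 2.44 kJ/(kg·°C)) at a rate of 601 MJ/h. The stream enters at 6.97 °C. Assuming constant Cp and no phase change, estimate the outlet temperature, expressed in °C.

T_out = 38.8 °C

Q = 601 MJ/h = 10017 kJ/min
ΔT = Q/(ṁ·Cp) = 10017/(129×2.44) = 31.823 K
T_out = 6.97 + 31.823 = 38.793 °C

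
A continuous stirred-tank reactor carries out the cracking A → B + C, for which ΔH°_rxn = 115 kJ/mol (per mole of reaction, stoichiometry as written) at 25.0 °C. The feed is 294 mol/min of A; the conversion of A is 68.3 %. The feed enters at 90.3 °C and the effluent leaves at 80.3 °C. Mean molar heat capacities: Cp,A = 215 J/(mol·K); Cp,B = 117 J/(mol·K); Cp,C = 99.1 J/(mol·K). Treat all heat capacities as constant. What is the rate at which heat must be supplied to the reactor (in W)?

Extent of reaction ξ = 0.683 × 294 = 200.8 mol/min
Reaction term: ξ·ΔH°_rxn = 200.8 × 115 = 23092 kJ/min
Sensible, feed 90.3→25 °C: -4127.6 kJ/min
Outlet flows (mol/min): A 93.198, B 200.8, C 200.8
Sensible, products 25→80.3 °C: 3507.7 kJ/min
Q = ΔH = 22472 kJ/min = 374.54 kW
Heat supplied = 374540 W

Q_in = 375000 W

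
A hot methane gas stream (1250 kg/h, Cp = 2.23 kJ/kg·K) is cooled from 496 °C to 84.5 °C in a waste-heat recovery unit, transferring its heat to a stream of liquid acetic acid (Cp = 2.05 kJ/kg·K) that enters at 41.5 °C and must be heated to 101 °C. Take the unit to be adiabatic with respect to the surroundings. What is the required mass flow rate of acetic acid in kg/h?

ṁ_c = 9400 kg/h

Heat released by hot stream: Q = 1250 × 2.23 × (496 − 84.5) = 1.1471e+06 kJ/h
Energy balance on cold side (adiabatic exchanger): Q = ṁ_c·Cp_c·(T_c,out − T_c,in)
ṁ_c = 1.1471e+06 / [2.05 × (101 − 41.5)] = 9404 kg/h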